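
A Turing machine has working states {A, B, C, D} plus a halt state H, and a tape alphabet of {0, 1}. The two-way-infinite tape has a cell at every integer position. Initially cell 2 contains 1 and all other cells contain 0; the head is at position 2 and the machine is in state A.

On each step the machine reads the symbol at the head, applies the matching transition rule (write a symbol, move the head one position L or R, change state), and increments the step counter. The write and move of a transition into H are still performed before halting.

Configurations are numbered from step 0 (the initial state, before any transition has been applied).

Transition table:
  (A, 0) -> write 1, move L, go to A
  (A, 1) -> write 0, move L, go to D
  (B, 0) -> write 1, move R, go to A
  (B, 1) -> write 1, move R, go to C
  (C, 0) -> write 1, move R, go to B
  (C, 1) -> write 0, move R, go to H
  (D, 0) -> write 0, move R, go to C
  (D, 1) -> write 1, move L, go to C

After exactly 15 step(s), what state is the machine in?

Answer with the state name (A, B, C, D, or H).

Answer: D

Derivation:
Step 1: in state A at pos 2, read 1 -> (A,1)->write 0,move L,goto D. Now: state=D, head=1, tape[0..3]=0000 (head:  ^)
Step 2: in state D at pos 1, read 0 -> (D,0)->write 0,move R,goto C. Now: state=C, head=2, tape[0..3]=0000 (head:   ^)
Step 3: in state C at pos 2, read 0 -> (C,0)->write 1,move R,goto B. Now: state=B, head=3, tape[0..4]=00100 (head:    ^)
Step 4: in state B at pos 3, read 0 -> (B,0)->write 1,move R,goto A. Now: state=A, head=4, tape[0..5]=001100 (head:     ^)
Step 5: in state A at pos 4, read 0 -> (A,0)->write 1,move L,goto A. Now: state=A, head=3, tape[0..5]=001110 (head:    ^)
Step 6: in state A at pos 3, read 1 -> (A,1)->write 0,move L,goto D. Now: state=D, head=2, tape[0..5]=001010 (head:   ^)
Step 7: in state D at pos 2, read 1 -> (D,1)->write 1,move L,goto C. Now: state=C, head=1, tape[0..5]=001010 (head:  ^)
Step 8: in state C at pos 1, read 0 -> (C,0)->write 1,move R,goto B. Now: state=B, head=2, tape[0..5]=011010 (head:   ^)
Step 9: in state B at pos 2, read 1 -> (B,1)->write 1,move R,goto C. Now: state=C, head=3, tape[0..5]=011010 (head:    ^)
Step 10: in state C at pos 3, read 0 -> (C,0)->write 1,move R,goto B. Now: state=B, head=4, tape[0..5]=011110 (head:     ^)
Step 11: in state B at pos 4, read 1 -> (B,1)->write 1,move R,goto C. Now: state=C, head=5, tape[0..6]=0111100 (head:      ^)
Step 12: in state C at pos 5, read 0 -> (C,0)->write 1,move R,goto B. Now: state=B, head=6, tape[0..7]=01111100 (head:       ^)
Step 13: in state B at pos 6, read 0 -> (B,0)->write 1,move R,goto A. Now: state=A, head=7, tape[0..8]=011111100 (head:        ^)
Step 14: in state A at pos 7, read 0 -> (A,0)->write 1,move L,goto A. Now: state=A, head=6, tape[0..8]=011111110 (head:       ^)
Step 15: in state A at pos 6, read 1 -> (A,1)->write 0,move L,goto D. Now: state=D, head=5, tape[0..8]=011111010 (head:      ^)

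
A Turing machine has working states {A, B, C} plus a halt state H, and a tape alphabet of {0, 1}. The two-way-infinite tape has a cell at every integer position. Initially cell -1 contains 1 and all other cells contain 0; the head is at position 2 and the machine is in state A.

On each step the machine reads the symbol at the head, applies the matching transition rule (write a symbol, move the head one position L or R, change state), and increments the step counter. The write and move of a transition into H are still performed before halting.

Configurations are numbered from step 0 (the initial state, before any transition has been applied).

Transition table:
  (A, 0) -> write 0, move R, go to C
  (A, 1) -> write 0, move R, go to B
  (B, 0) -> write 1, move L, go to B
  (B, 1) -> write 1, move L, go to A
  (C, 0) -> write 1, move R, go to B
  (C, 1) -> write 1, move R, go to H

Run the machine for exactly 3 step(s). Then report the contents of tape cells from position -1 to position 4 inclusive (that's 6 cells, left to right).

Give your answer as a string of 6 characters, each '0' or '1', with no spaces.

Answer: 100011

Derivation:
Step 1: in state A at pos 2, read 0 -> (A,0)->write 0,move R,goto C. Now: state=C, head=3, tape[-2..4]=0100000 (head:      ^)
Step 2: in state C at pos 3, read 0 -> (C,0)->write 1,move R,goto B. Now: state=B, head=4, tape[-2..5]=01000100 (head:       ^)
Step 3: in state B at pos 4, read 0 -> (B,0)->write 1,move L,goto B. Now: state=B, head=3, tape[-2..5]=01000110 (head:      ^)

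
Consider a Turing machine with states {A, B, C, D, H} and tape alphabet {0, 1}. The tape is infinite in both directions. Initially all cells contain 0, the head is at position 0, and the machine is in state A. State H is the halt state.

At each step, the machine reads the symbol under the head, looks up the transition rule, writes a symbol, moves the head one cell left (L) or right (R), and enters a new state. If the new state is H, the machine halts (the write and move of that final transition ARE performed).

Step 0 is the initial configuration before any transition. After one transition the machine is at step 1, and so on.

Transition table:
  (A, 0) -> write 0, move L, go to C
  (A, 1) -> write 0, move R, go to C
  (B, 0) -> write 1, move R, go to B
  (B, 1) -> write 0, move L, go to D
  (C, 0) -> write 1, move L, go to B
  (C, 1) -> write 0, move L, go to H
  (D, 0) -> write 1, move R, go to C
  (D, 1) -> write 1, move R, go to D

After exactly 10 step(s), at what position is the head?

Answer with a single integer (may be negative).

Step 1: in state A at pos 0, read 0 -> (A,0)->write 0,move L,goto C. Now: state=C, head=-1, tape[-2..1]=0000 (head:  ^)
Step 2: in state C at pos -1, read 0 -> (C,0)->write 1,move L,goto B. Now: state=B, head=-2, tape[-3..1]=00100 (head:  ^)
Step 3: in state B at pos -2, read 0 -> (B,0)->write 1,move R,goto B. Now: state=B, head=-1, tape[-3..1]=01100 (head:   ^)
Step 4: in state B at pos -1, read 1 -> (B,1)->write 0,move L,goto D. Now: state=D, head=-2, tape[-3..1]=01000 (head:  ^)
Step 5: in state D at pos -2, read 1 -> (D,1)->write 1,move R,goto D. Now: state=D, head=-1, tape[-3..1]=01000 (head:   ^)
Step 6: in state D at pos -1, read 0 -> (D,0)->write 1,move R,goto C. Now: state=C, head=0, tape[-3..1]=01100 (head:    ^)
Step 7: in state C at pos 0, read 0 -> (C,0)->write 1,move L,goto B. Now: state=B, head=-1, tape[-3..1]=01110 (head:   ^)
Step 8: in state B at pos -1, read 1 -> (B,1)->write 0,move L,goto D. Now: state=D, head=-2, tape[-3..1]=01010 (head:  ^)
Step 9: in state D at pos -2, read 1 -> (D,1)->write 1,move R,goto D. Now: state=D, head=-1, tape[-3..1]=01010 (head:   ^)
Step 10: in state D at pos -1, read 0 -> (D,0)->write 1,move R,goto C. Now: state=C, head=0, tape[-3..1]=01110 (head:    ^)

Answer: 0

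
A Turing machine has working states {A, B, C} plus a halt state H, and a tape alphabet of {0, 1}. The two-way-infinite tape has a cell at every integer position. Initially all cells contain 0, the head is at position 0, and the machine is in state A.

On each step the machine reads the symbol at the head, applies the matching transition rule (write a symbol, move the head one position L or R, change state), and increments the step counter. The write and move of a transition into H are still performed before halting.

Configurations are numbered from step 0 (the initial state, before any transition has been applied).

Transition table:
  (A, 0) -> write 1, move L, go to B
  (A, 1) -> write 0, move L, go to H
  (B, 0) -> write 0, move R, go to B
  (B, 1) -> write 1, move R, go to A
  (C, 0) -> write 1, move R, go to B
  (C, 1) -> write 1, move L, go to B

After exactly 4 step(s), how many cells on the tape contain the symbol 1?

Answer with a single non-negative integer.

Answer: 2

Derivation:
Step 1: in state A at pos 0, read 0 -> (A,0)->write 1,move L,goto B. Now: state=B, head=-1, tape[-2..1]=0010 (head:  ^)
Step 2: in state B at pos -1, read 0 -> (B,0)->write 0,move R,goto B. Now: state=B, head=0, tape[-2..1]=0010 (head:   ^)
Step 3: in state B at pos 0, read 1 -> (B,1)->write 1,move R,goto A. Now: state=A, head=1, tape[-2..2]=00100 (head:    ^)
Step 4: in state A at pos 1, read 0 -> (A,0)->write 1,move L,goto B. Now: state=B, head=0, tape[-2..2]=00110 (head:   ^)
Cells containing 1 after step 4: {0, 1} -> 2 cell(s)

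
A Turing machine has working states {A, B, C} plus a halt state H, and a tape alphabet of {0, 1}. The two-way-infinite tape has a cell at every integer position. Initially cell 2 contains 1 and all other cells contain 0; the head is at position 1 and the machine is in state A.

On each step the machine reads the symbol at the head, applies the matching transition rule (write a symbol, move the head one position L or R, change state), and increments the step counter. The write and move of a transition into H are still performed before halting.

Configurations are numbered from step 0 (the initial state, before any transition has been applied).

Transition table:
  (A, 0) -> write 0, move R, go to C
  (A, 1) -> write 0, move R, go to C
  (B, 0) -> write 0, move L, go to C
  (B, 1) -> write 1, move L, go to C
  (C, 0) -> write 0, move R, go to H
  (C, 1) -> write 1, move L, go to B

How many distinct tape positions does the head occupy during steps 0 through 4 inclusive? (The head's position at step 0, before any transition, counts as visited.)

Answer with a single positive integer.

Step 1: in state A at pos 1, read 0 -> (A,0)->write 0,move R,goto C. Now: state=C, head=2, tape[0..3]=0010 (head:   ^)
Step 2: in state C at pos 2, read 1 -> (C,1)->write 1,move L,goto B. Now: state=B, head=1, tape[0..3]=0010 (head:  ^)
Step 3: in state B at pos 1, read 0 -> (B,0)->write 0,move L,goto C. Now: state=C, head=0, tape[-1..3]=00010 (head:  ^)
Step 4: in state C at pos 0, read 0 -> (C,0)->write 0,move R,goto H. Now: state=H, head=1, tape[-1..3]=00010 (head:   ^)
Head positions at steps 0..4: starting at 1, distinct positions visited = {0, 1, 2} -> 3 position(s)

Answer: 3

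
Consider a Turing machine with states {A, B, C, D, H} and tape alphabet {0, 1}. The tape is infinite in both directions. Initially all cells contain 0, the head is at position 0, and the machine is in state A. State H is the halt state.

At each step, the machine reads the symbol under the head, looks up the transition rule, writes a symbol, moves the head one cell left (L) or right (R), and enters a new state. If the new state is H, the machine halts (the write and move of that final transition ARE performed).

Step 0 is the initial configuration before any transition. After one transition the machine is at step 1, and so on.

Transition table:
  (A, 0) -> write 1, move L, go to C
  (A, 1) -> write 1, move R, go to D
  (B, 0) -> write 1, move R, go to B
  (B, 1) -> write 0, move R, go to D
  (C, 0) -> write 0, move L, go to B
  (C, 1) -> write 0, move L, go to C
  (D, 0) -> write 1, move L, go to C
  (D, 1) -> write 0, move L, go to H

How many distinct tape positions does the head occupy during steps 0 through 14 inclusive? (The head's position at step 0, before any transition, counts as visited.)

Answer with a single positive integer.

Answer: 5

Derivation:
Step 1: in state A at pos 0, read 0 -> (A,0)->write 1,move L,goto C. Now: state=C, head=-1, tape[-2..1]=0010 (head:  ^)
Step 2: in state C at pos -1, read 0 -> (C,0)->write 0,move L,goto B. Now: state=B, head=-2, tape[-3..1]=00010 (head:  ^)
Step 3: in state B at pos -2, read 0 -> (B,0)->write 1,move R,goto B. Now: state=B, head=-1, tape[-3..1]=01010 (head:   ^)
Step 4: in state B at pos -1, read 0 -> (B,0)->write 1,move R,goto B. Now: state=B, head=0, tape[-3..1]=01110 (head:    ^)
Step 5: in state B at pos 0, read 1 -> (B,1)->write 0,move R,goto D. Now: state=D, head=1, tape[-3..2]=011000 (head:     ^)
Step 6: in state D at pos 1, read 0 -> (D,0)->write 1,move L,goto C. Now: state=C, head=0, tape[-3..2]=011010 (head:    ^)
Step 7: in state C at pos 0, read 0 -> (C,0)->write 0,move L,goto B. Now: state=B, head=-1, tape[-3..2]=011010 (head:   ^)
Step 8: in state B at pos -1, read 1 -> (B,1)->write 0,move R,goto D. Now: state=D, head=0, tape[-3..2]=010010 (head:    ^)
Step 9: in state D at pos 0, read 0 -> (D,0)->write 1,move L,goto C. Now: state=C, head=-1, tape[-3..2]=010110 (head:   ^)
Step 10: in state C at pos -1, read 0 -> (C,0)->write 0,move L,goto B. Now: state=B, head=-2, tape[-3..2]=010110 (head:  ^)
Step 11: in state B at pos -2, read 1 -> (B,1)->write 0,move R,goto D. Now: state=D, head=-1, tape[-3..2]=000110 (head:   ^)
Step 12: in state D at pos -1, read 0 -> (D,0)->write 1,move L,goto C. Now: state=C, head=-2, tape[-3..2]=001110 (head:  ^)
Step 13: in state C at pos -2, read 0 -> (C,0)->write 0,move L,goto B. Now: state=B, head=-3, tape[-4..2]=0001110 (head:  ^)
Step 14: in state B at pos -3, read 0 -> (B,0)->write 1,move R,goto B. Now: state=B, head=-2, tape[-4..2]=0101110 (head:   ^)
Head positions at steps 0..14: starting at 0, distinct positions visited = {-3, -2, -1, 0, 1} -> 5 position(s)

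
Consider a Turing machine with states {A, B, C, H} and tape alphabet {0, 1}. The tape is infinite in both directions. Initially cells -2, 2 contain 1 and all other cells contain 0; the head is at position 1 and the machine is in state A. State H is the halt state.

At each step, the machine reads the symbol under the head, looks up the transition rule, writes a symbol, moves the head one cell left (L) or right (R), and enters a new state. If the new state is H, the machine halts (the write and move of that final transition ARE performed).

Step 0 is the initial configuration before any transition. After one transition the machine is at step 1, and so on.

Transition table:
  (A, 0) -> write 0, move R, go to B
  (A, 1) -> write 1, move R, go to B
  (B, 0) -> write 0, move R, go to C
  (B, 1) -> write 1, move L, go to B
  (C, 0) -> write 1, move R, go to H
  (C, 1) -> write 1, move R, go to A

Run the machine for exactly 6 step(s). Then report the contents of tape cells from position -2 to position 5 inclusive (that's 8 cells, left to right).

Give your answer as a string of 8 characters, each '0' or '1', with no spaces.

Step 1: in state A at pos 1, read 0 -> (A,0)->write 0,move R,goto B. Now: state=B, head=2, tape[-3..3]=0100010 (head:      ^)
Step 2: in state B at pos 2, read 1 -> (B,1)->write 1,move L,goto B. Now: state=B, head=1, tape[-3..3]=0100010 (head:     ^)
Step 3: in state B at pos 1, read 0 -> (B,0)->write 0,move R,goto C. Now: state=C, head=2, tape[-3..3]=0100010 (head:      ^)
Step 4: in state C at pos 2, read 1 -> (C,1)->write 1,move R,goto A. Now: state=A, head=3, tape[-3..4]=01000100 (head:       ^)
Step 5: in state A at pos 3, read 0 -> (A,0)->write 0,move R,goto B. Now: state=B, head=4, tape[-3..5]=010001000 (head:        ^)
Step 6: in state B at pos 4, read 0 -> (B,0)->write 0,move R,goto C. Now: state=C, head=5, tape[-3..6]=0100010000 (head:         ^)

Answer: 10001000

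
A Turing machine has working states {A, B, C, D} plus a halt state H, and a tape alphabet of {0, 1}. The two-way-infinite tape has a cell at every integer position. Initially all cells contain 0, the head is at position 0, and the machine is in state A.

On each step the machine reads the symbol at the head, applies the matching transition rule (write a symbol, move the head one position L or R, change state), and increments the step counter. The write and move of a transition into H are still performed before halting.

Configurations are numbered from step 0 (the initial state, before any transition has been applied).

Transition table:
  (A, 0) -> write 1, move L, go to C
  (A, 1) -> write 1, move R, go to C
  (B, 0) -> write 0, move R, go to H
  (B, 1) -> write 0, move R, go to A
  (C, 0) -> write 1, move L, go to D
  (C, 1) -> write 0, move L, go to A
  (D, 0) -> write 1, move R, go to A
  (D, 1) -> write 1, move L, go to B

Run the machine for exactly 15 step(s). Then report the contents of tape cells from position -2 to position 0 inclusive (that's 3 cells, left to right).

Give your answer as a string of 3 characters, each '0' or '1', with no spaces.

Answer: 011

Derivation:
Step 1: in state A at pos 0, read 0 -> (A,0)->write 1,move L,goto C. Now: state=C, head=-1, tape[-2..1]=0010 (head:  ^)
Step 2: in state C at pos -1, read 0 -> (C,0)->write 1,move L,goto D. Now: state=D, head=-2, tape[-3..1]=00110 (head:  ^)
Step 3: in state D at pos -2, read 0 -> (D,0)->write 1,move R,goto A. Now: state=A, head=-1, tape[-3..1]=01110 (head:   ^)
Step 4: in state A at pos -1, read 1 -> (A,1)->write 1,move R,goto C. Now: state=C, head=0, tape[-3..1]=01110 (head:    ^)
Step 5: in state C at pos 0, read 1 -> (C,1)->write 0,move L,goto A. Now: state=A, head=-1, tape[-3..1]=01100 (head:   ^)
Step 6: in state A at pos -1, read 1 -> (A,1)->write 1,move R,goto C. Now: state=C, head=0, tape[-3..1]=01100 (head:    ^)
Step 7: in state C at pos 0, read 0 -> (C,0)->write 1,move L,goto D. Now: state=D, head=-1, tape[-3..1]=01110 (head:   ^)
Step 8: in state D at pos -1, read 1 -> (D,1)->write 1,move L,goto B. Now: state=B, head=-2, tape[-3..1]=01110 (head:  ^)
Step 9: in state B at pos -2, read 1 -> (B,1)->write 0,move R,goto A. Now: state=A, head=-1, tape[-3..1]=00110 (head:   ^)
Step 10: in state A at pos -1, read 1 -> (A,1)->write 1,move R,goto C. Now: state=C, head=0, tape[-3..1]=00110 (head:    ^)
Step 11: in state C at pos 0, read 1 -> (C,1)->write 0,move L,goto A. Now: state=A, head=-1, tape[-3..1]=00100 (head:   ^)
Step 12: in state A at pos -1, read 1 -> (A,1)->write 1,move R,goto C. Now: state=C, head=0, tape[-3..1]=00100 (head:    ^)
Step 13: in state C at pos 0, read 0 -> (C,0)->write 1,move L,goto D. Now: state=D, head=-1, tape[-3..1]=00110 (head:   ^)
Step 14: in state D at pos -1, read 1 -> (D,1)->write 1,move L,goto B. Now: state=B, head=-2, tape[-3..1]=00110 (head:  ^)
Step 15: in state B at pos -2, read 0 -> (B,0)->write 0,move R,goto H. Now: state=H, head=-1, tape[-3..1]=00110 (head:   ^)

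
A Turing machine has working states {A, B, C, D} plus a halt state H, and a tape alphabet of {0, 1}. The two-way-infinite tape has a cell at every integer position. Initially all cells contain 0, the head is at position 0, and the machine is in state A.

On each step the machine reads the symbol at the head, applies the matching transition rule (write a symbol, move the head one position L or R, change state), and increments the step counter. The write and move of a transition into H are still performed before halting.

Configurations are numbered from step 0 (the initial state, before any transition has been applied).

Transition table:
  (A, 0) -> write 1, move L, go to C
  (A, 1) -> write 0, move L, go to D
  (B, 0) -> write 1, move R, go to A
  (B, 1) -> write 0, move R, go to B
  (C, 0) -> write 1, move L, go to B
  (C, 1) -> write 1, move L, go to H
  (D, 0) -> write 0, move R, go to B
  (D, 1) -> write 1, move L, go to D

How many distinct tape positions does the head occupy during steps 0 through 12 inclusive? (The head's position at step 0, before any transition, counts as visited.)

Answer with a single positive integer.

Answer: 4

Derivation:
Step 1: in state A at pos 0, read 0 -> (A,0)->write 1,move L,goto C. Now: state=C, head=-1, tape[-2..1]=0010 (head:  ^)
Step 2: in state C at pos -1, read 0 -> (C,0)->write 1,move L,goto B. Now: state=B, head=-2, tape[-3..1]=00110 (head:  ^)
Step 3: in state B at pos -2, read 0 -> (B,0)->write 1,move R,goto A. Now: state=A, head=-1, tape[-3..1]=01110 (head:   ^)
Step 4: in state A at pos -1, read 1 -> (A,1)->write 0,move L,goto D. Now: state=D, head=-2, tape[-3..1]=01010 (head:  ^)
Step 5: in state D at pos -2, read 1 -> (D,1)->write 1,move L,goto D. Now: state=D, head=-3, tape[-4..1]=001010 (head:  ^)
Step 6: in state D at pos -3, read 0 -> (D,0)->write 0,move R,goto B. Now: state=B, head=-2, tape[-4..1]=001010 (head:   ^)
Step 7: in state B at pos -2, read 1 -> (B,1)->write 0,move R,goto B. Now: state=B, head=-1, tape[-4..1]=000010 (head:    ^)
Step 8: in state B at pos -1, read 0 -> (B,0)->write 1,move R,goto A. Now: state=A, head=0, tape[-4..1]=000110 (head:     ^)
Step 9: in state A at pos 0, read 1 -> (A,1)->write 0,move L,goto D. Now: state=D, head=-1, tape[-4..1]=000100 (head:    ^)
Step 10: in state D at pos -1, read 1 -> (D,1)->write 1,move L,goto D. Now: state=D, head=-2, tape[-4..1]=000100 (head:   ^)
Step 11: in state D at pos -2, read 0 -> (D,0)->write 0,move R,goto B. Now: state=B, head=-1, tape[-4..1]=000100 (head:    ^)
Step 12: in state B at pos -1, read 1 -> (B,1)->write 0,move R,goto B. Now: state=B, head=0, tape[-4..1]=000000 (head:     ^)
Head positions at steps 0..12: starting at 0, distinct positions visited = {-3, -2, -1, 0} -> 4 position(s)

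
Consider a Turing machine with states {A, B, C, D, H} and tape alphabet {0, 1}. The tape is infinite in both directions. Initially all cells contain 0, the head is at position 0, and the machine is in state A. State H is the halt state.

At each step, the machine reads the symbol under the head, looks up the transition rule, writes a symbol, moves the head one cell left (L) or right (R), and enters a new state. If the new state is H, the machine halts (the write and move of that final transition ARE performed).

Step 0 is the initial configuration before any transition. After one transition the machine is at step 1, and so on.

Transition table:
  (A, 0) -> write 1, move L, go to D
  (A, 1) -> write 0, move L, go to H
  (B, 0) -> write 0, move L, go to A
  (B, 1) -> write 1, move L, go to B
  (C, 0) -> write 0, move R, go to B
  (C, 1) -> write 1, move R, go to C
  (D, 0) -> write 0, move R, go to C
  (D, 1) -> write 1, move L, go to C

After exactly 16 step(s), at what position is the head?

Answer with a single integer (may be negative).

Answer: -2

Derivation:
Step 1: in state A at pos 0, read 0 -> (A,0)->write 1,move L,goto D. Now: state=D, head=-1, tape[-2..1]=0010 (head:  ^)
Step 2: in state D at pos -1, read 0 -> (D,0)->write 0,move R,goto C. Now: state=C, head=0, tape[-2..1]=0010 (head:   ^)
Step 3: in state C at pos 0, read 1 -> (C,1)->write 1,move R,goto C. Now: state=C, head=1, tape[-2..2]=00100 (head:    ^)
Step 4: in state C at pos 1, read 0 -> (C,0)->write 0,move R,goto B. Now: state=B, head=2, tape[-2..3]=001000 (head:     ^)
Step 5: in state B at pos 2, read 0 -> (B,0)->write 0,move L,goto A. Now: state=A, head=1, tape[-2..3]=001000 (head:    ^)
Step 6: in state A at pos 1, read 0 -> (A,0)->write 1,move L,goto D. Now: state=D, head=0, tape[-2..3]=001100 (head:   ^)
Step 7: in state D at pos 0, read 1 -> (D,1)->write 1,move L,goto C. Now: state=C, head=-1, tape[-2..3]=001100 (head:  ^)
Step 8: in state C at pos -1, read 0 -> (C,0)->write 0,move R,goto B. Now: state=B, head=0, tape[-2..3]=001100 (head:   ^)
Step 9: in state B at pos 0, read 1 -> (B,1)->write 1,move L,goto B. Now: state=B, head=-1, tape[-2..3]=001100 (head:  ^)
Step 10: in state B at pos -1, read 0 -> (B,0)->write 0,move L,goto A. Now: state=A, head=-2, tape[-3..3]=0001100 (head:  ^)
Step 11: in state A at pos -2, read 0 -> (A,0)->write 1,move L,goto D. Now: state=D, head=-3, tape[-4..3]=00101100 (head:  ^)
Step 12: in state D at pos -3, read 0 -> (D,0)->write 0,move R,goto C. Now: state=C, head=-2, tape[-4..3]=00101100 (head:   ^)
Step 13: in state C at pos -2, read 1 -> (C,1)->write 1,move R,goto C. Now: state=C, head=-1, tape[-4..3]=00101100 (head:    ^)
Step 14: in state C at pos -1, read 0 -> (C,0)->write 0,move R,goto B. Now: state=B, head=0, tape[-4..3]=00101100 (head:     ^)
Step 15: in state B at pos 0, read 1 -> (B,1)->write 1,move L,goto B. Now: state=B, head=-1, tape[-4..3]=00101100 (head:    ^)
Step 16: in state B at pos -1, read 0 -> (B,0)->write 0,move L,goto A. Now: state=A, head=-2, tape[-4..3]=00101100 (head:   ^)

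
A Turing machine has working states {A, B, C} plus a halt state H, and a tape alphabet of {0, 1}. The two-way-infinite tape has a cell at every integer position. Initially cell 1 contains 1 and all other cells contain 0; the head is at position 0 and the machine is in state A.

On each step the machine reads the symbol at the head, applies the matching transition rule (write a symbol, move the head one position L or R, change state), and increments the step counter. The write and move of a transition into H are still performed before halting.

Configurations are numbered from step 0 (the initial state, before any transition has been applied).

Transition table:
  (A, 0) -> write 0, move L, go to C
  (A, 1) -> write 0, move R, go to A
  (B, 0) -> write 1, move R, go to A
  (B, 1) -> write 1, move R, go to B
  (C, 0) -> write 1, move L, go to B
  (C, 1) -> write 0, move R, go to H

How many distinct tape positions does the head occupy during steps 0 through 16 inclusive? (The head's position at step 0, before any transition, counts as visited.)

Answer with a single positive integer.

Answer: 6

Derivation:
Step 1: in state A at pos 0, read 0 -> (A,0)->write 0,move L,goto C. Now: state=C, head=-1, tape[-2..2]=00010 (head:  ^)
Step 2: in state C at pos -1, read 0 -> (C,0)->write 1,move L,goto B. Now: state=B, head=-2, tape[-3..2]=001010 (head:  ^)
Step 3: in state B at pos -2, read 0 -> (B,0)->write 1,move R,goto A. Now: state=A, head=-1, tape[-3..2]=011010 (head:   ^)
Step 4: in state A at pos -1, read 1 -> (A,1)->write 0,move R,goto A. Now: state=A, head=0, tape[-3..2]=010010 (head:    ^)
Step 5: in state A at pos 0, read 0 -> (A,0)->write 0,move L,goto C. Now: state=C, head=-1, tape[-3..2]=010010 (head:   ^)
Step 6: in state C at pos -1, read 0 -> (C,0)->write 1,move L,goto B. Now: state=B, head=-2, tape[-3..2]=011010 (head:  ^)
Step 7: in state B at pos -2, read 1 -> (B,1)->write 1,move R,goto B. Now: state=B, head=-1, tape[-3..2]=011010 (head:   ^)
Step 8: in state B at pos -1, read 1 -> (B,1)->write 1,move R,goto B. Now: state=B, head=0, tape[-3..2]=011010 (head:    ^)
Step 9: in state B at pos 0, read 0 -> (B,0)->write 1,move R,goto A. Now: state=A, head=1, tape[-3..2]=011110 (head:     ^)
Step 10: in state A at pos 1, read 1 -> (A,1)->write 0,move R,goto A. Now: state=A, head=2, tape[-3..3]=0111000 (head:      ^)
Step 11: in state A at pos 2, read 0 -> (A,0)->write 0,move L,goto C. Now: state=C, head=1, tape[-3..3]=0111000 (head:     ^)
Step 12: in state C at pos 1, read 0 -> (C,0)->write 1,move L,goto B. Now: state=B, head=0, tape[-3..3]=0111100 (head:    ^)
Step 13: in state B at pos 0, read 1 -> (B,1)->write 1,move R,goto B. Now: state=B, head=1, tape[-3..3]=0111100 (head:     ^)
Step 14: in state B at pos 1, read 1 -> (B,1)->write 1,move R,goto B. Now: state=B, head=2, tape[-3..3]=0111100 (head:      ^)
Step 15: in state B at pos 2, read 0 -> (B,0)->write 1,move R,goto A. Now: state=A, head=3, tape[-3..4]=01111100 (head:       ^)
Step 16: in state A at pos 3, read 0 -> (A,0)->write 0,move L,goto C. Now: state=C, head=2, tape[-3..4]=01111100 (head:      ^)
Head positions at steps 0..16: starting at 0, distinct positions visited = {-2, -1, 0, 1, 2, 3} -> 6 position(s)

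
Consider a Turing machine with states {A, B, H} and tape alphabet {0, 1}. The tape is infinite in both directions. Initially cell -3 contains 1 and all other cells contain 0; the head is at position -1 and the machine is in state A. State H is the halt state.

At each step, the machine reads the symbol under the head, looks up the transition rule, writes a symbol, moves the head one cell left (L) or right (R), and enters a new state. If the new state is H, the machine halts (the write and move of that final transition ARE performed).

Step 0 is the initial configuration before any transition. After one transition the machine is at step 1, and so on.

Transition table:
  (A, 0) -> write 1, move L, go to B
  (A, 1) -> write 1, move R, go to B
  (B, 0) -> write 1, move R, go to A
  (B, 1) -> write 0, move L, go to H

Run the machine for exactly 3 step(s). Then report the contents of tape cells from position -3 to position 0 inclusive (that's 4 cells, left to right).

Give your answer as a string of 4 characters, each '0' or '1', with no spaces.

Step 1: in state A at pos -1, read 0 -> (A,0)->write 1,move L,goto B. Now: state=B, head=-2, tape[-4..0]=01010 (head:   ^)
Step 2: in state B at pos -2, read 0 -> (B,0)->write 1,move R,goto A. Now: state=A, head=-1, tape[-4..0]=01110 (head:    ^)
Step 3: in state A at pos -1, read 1 -> (A,1)->write 1,move R,goto B. Now: state=B, head=0, tape[-4..1]=011100 (head:     ^)

Answer: 1110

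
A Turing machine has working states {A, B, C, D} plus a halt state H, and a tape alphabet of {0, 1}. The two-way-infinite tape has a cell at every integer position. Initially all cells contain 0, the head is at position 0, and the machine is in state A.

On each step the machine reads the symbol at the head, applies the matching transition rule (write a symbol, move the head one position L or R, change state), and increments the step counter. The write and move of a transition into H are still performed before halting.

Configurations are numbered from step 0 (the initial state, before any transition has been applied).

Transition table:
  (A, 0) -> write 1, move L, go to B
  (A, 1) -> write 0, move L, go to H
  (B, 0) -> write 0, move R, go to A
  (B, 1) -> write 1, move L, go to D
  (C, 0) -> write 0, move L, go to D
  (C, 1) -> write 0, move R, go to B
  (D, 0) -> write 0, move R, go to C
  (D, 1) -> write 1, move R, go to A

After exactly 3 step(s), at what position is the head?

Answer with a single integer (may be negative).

Step 1: in state A at pos 0, read 0 -> (A,0)->write 1,move L,goto B. Now: state=B, head=-1, tape[-2..1]=0010 (head:  ^)
Step 2: in state B at pos -1, read 0 -> (B,0)->write 0,move R,goto A. Now: state=A, head=0, tape[-2..1]=0010 (head:   ^)
Step 3: in state A at pos 0, read 1 -> (A,1)->write 0,move L,goto H. Now: state=H, head=-1, tape[-2..1]=0000 (head:  ^)

Answer: -1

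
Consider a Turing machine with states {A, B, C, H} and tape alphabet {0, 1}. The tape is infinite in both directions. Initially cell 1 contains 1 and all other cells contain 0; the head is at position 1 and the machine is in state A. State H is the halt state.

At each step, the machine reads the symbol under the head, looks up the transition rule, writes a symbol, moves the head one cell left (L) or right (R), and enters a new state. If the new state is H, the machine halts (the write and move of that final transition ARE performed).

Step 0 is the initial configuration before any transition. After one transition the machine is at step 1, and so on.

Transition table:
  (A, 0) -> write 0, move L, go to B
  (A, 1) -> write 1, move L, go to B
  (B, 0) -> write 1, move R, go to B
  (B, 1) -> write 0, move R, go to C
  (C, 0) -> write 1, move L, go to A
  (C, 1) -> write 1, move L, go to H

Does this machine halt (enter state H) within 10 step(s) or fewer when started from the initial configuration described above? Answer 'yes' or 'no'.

Step 1: in state A at pos 1, read 1 -> (A,1)->write 1,move L,goto B. Now: state=B, head=0, tape[-1..2]=0010 (head:  ^)
Step 2: in state B at pos 0, read 0 -> (B,0)->write 1,move R,goto B. Now: state=B, head=1, tape[-1..2]=0110 (head:   ^)
Step 3: in state B at pos 1, read 1 -> (B,1)->write 0,move R,goto C. Now: state=C, head=2, tape[-1..3]=01000 (head:    ^)
Step 4: in state C at pos 2, read 0 -> (C,0)->write 1,move L,goto A. Now: state=A, head=1, tape[-1..3]=01010 (head:   ^)
Step 5: in state A at pos 1, read 0 -> (A,0)->write 0,move L,goto B. Now: state=B, head=0, tape[-1..3]=01010 (head:  ^)
Step 6: in state B at pos 0, read 1 -> (B,1)->write 0,move R,goto C. Now: state=C, head=1, tape[-1..3]=00010 (head:   ^)
Step 7: in state C at pos 1, read 0 -> (C,0)->write 1,move L,goto A. Now: state=A, head=0, tape[-1..3]=00110 (head:  ^)
Step 8: in state A at pos 0, read 0 -> (A,0)->write 0,move L,goto B. Now: state=B, head=-1, tape[-2..3]=000110 (head:  ^)
Step 9: in state B at pos -1, read 0 -> (B,0)->write 1,move R,goto B. Now: state=B, head=0, tape[-2..3]=010110 (head:   ^)
Step 10: in state B at pos 0, read 0 -> (B,0)->write 1,move R,goto B. Now: state=B, head=1, tape[-2..3]=011110 (head:    ^)
After 10 step(s): state = B (not H) -> not halted within 10 -> no

Answer: no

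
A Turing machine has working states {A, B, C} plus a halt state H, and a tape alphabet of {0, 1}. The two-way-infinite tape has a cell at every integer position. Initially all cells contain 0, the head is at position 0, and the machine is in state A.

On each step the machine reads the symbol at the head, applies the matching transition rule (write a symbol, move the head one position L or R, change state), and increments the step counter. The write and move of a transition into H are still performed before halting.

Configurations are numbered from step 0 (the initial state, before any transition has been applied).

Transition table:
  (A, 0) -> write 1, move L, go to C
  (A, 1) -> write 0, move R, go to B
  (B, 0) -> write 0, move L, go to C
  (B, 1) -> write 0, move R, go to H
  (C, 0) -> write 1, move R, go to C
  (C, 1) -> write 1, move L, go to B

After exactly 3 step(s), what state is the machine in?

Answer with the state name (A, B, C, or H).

Step 1: in state A at pos 0, read 0 -> (A,0)->write 1,move L,goto C. Now: state=C, head=-1, tape[-2..1]=0010 (head:  ^)
Step 2: in state C at pos -1, read 0 -> (C,0)->write 1,move R,goto C. Now: state=C, head=0, tape[-2..1]=0110 (head:   ^)
Step 3: in state C at pos 0, read 1 -> (C,1)->write 1,move L,goto B. Now: state=B, head=-1, tape[-2..1]=0110 (head:  ^)

Answer: B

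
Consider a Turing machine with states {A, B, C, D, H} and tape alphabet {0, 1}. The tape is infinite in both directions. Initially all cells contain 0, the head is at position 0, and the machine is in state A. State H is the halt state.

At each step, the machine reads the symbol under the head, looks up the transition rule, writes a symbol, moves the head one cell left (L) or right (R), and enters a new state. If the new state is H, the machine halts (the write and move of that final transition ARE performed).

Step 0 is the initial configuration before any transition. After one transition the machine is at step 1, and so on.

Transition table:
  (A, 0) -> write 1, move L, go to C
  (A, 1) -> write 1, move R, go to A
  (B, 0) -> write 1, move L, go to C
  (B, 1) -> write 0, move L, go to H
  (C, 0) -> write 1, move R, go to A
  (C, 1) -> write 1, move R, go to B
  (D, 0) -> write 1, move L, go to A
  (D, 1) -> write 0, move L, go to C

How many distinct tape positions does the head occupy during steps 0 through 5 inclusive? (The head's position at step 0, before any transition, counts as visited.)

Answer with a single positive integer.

Answer: 3

Derivation:
Step 1: in state A at pos 0, read 0 -> (A,0)->write 1,move L,goto C. Now: state=C, head=-1, tape[-2..1]=0010 (head:  ^)
Step 2: in state C at pos -1, read 0 -> (C,0)->write 1,move R,goto A. Now: state=A, head=0, tape[-2..1]=0110 (head:   ^)
Step 3: in state A at pos 0, read 1 -> (A,1)->write 1,move R,goto A. Now: state=A, head=1, tape[-2..2]=01100 (head:    ^)
Step 4: in state A at pos 1, read 0 -> (A,0)->write 1,move L,goto C. Now: state=C, head=0, tape[-2..2]=01110 (head:   ^)
Step 5: in state C at pos 0, read 1 -> (C,1)->write 1,move R,goto B. Now: state=B, head=1, tape[-2..2]=01110 (head:    ^)
Head positions at steps 0..5: starting at 0, distinct positions visited = {-1, 0, 1} -> 3 position(s)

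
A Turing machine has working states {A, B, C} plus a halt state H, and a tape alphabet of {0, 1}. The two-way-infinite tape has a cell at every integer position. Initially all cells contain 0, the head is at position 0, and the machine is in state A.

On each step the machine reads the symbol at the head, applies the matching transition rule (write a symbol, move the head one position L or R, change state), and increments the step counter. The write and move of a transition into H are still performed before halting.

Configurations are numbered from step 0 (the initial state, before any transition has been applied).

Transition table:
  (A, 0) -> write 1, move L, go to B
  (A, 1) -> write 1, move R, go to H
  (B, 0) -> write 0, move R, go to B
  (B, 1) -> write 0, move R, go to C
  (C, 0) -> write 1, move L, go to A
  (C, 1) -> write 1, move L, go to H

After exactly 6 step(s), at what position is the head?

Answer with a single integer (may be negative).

Answer: 0

Derivation:
Step 1: in state A at pos 0, read 0 -> (A,0)->write 1,move L,goto B. Now: state=B, head=-1, tape[-2..1]=0010 (head:  ^)
Step 2: in state B at pos -1, read 0 -> (B,0)->write 0,move R,goto B. Now: state=B, head=0, tape[-2..1]=0010 (head:   ^)
Step 3: in state B at pos 0, read 1 -> (B,1)->write 0,move R,goto C. Now: state=C, head=1, tape[-2..2]=00000 (head:    ^)
Step 4: in state C at pos 1, read 0 -> (C,0)->write 1,move L,goto A. Now: state=A, head=0, tape[-2..2]=00010 (head:   ^)
Step 5: in state A at pos 0, read 0 -> (A,0)->write 1,move L,goto B. Now: state=B, head=-1, tape[-2..2]=00110 (head:  ^)
Step 6: in state B at pos -1, read 0 -> (B,0)->write 0,move R,goto B. Now: state=B, head=0, tape[-2..2]=00110 (head:   ^)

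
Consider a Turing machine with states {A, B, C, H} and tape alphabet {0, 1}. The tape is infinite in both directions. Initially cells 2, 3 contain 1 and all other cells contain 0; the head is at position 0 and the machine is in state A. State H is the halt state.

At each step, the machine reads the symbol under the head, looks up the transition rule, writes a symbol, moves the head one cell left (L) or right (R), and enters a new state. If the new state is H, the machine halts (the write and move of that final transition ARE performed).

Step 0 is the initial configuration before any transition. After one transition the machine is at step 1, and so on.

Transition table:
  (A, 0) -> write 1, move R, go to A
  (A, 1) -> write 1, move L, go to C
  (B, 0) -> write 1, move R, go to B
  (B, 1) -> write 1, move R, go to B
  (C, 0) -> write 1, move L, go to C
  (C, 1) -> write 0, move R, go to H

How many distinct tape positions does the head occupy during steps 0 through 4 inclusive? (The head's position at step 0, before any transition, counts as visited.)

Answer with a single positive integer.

Answer: 3

Derivation:
Step 1: in state A at pos 0, read 0 -> (A,0)->write 1,move R,goto A. Now: state=A, head=1, tape[-1..4]=010110 (head:   ^)
Step 2: in state A at pos 1, read 0 -> (A,0)->write 1,move R,goto A. Now: state=A, head=2, tape[-1..4]=011110 (head:    ^)
Step 3: in state A at pos 2, read 1 -> (A,1)->write 1,move L,goto C. Now: state=C, head=1, tape[-1..4]=011110 (head:   ^)
Step 4: in state C at pos 1, read 1 -> (C,1)->write 0,move R,goto H. Now: state=H, head=2, tape[-1..4]=010110 (head:    ^)
Head positions at steps 0..4: starting at 0, distinct positions visited = {0, 1, 2} -> 3 position(s)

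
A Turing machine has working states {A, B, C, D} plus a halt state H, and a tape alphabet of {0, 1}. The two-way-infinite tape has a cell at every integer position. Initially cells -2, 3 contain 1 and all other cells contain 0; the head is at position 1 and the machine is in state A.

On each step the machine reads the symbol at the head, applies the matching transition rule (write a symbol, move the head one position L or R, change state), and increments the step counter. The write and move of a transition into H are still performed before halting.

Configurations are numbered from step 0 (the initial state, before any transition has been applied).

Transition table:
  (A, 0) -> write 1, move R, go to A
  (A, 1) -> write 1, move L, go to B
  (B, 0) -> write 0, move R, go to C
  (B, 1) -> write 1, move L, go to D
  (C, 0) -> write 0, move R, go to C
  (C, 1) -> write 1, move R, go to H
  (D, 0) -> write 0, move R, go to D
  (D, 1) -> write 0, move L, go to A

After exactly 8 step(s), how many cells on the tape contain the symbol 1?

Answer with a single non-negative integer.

Step 1: in state A at pos 1, read 0 -> (A,0)->write 1,move R,goto A. Now: state=A, head=2, tape[-3..4]=01001010 (head:      ^)
Step 2: in state A at pos 2, read 0 -> (A,0)->write 1,move R,goto A. Now: state=A, head=3, tape[-3..4]=01001110 (head:       ^)
Step 3: in state A at pos 3, read 1 -> (A,1)->write 1,move L,goto B. Now: state=B, head=2, tape[-3..4]=01001110 (head:      ^)
Step 4: in state B at pos 2, read 1 -> (B,1)->write 1,move L,goto D. Now: state=D, head=1, tape[-3..4]=01001110 (head:     ^)
Step 5: in state D at pos 1, read 1 -> (D,1)->write 0,move L,goto A. Now: state=A, head=0, tape[-3..4]=01000110 (head:    ^)
Step 6: in state A at pos 0, read 0 -> (A,0)->write 1,move R,goto A. Now: state=A, head=1, tape[-3..4]=01010110 (head:     ^)
Step 7: in state A at pos 1, read 0 -> (A,0)->write 1,move R,goto A. Now: state=A, head=2, tape[-3..4]=01011110 (head:      ^)
Step 8: in state A at pos 2, read 1 -> (A,1)->write 1,move L,goto B. Now: state=B, head=1, tape[-3..4]=01011110 (head:     ^)
Cells containing 1 after step 8: {-2, 0, 1, 2, 3} -> 5 cell(s)

Answer: 5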